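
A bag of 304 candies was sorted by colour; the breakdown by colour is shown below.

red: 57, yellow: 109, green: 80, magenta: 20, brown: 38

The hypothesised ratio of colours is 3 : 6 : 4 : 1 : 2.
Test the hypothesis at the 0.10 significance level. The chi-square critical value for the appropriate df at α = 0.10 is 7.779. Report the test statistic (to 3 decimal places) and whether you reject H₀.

0.482; do not reject

Ratio total = 16. Expected counts: 304×3/16 = 57, 304×6/16 = 114, 304×4/16 = 76, 304×1/16 = 19, 304×2/16 = 38.
red: (57 − 57)²/57 = 0/57 = 0.0000
yellow: (109 − 114)²/114 = 25/114 = 0.2193
green: (80 − 76)²/76 = 16/76 = 0.2105
magenta: (20 − 19)²/19 = 1/19 = 0.0526
brown: (38 − 38)²/38 = 0/38 = 0.0000
Sum = 0.482
df = 4. Since 0.482 < 7.779, we do not reject H₀.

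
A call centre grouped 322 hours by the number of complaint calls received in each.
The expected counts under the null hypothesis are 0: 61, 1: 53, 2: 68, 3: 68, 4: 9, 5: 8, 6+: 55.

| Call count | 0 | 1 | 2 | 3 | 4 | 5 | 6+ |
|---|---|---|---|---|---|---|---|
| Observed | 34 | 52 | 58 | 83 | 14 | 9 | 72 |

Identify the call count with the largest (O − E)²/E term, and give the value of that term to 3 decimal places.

0, 11.951

cat         O        E   (O−E)²/E
0          34       61    11.9508
1          52       53     0.0189
2          58       68     1.4706
3          83       68     3.3088
4          14        9     2.7778
5           9        8     0.1250
6+         72       55     5.2545
The largest term is for 0: 11.951.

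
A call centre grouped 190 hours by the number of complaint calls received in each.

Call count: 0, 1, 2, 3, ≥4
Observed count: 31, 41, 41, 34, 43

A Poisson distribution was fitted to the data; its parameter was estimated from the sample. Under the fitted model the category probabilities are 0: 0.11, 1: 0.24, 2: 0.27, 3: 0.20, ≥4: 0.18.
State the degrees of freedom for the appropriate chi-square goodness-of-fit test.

There are k = 5 categories and 1 parameter estimated from the data, so df = 5 − 1 − 1 = 3.

3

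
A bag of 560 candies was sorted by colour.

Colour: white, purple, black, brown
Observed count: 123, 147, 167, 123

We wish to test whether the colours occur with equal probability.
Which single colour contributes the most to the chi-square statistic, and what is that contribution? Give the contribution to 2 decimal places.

black, 5.21

Expected count for each of the 4 categories: 560/4 = 140.
white: (123 − 140)²/140 = 289/140 = 2.064
purple: (147 − 140)²/140 = 49/140 = 0.350
black: (167 − 140)²/140 = 729/140 = 5.207
brown: (123 − 140)²/140 = 289/140 = 2.064
The largest term is for black: 5.21.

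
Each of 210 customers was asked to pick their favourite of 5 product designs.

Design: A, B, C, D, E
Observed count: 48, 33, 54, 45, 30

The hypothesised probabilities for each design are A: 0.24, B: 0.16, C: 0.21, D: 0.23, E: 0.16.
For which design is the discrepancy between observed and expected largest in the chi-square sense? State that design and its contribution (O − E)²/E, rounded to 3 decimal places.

C, 2.222

Expected counts E_i = n·p_i: 210×0.24 = 50.4, 210×0.16 = 33.6, 210×0.21 = 44.1, 210×0.23 = 48.3, 210×0.16 = 33.6.
A: (48 − 50.4)²/50.4 = 5.76/50.4 = 0.1143
B: (33 − 33.6)²/33.6 = 0.36/33.6 = 0.0107
C: (54 − 44.1)²/44.1 = 98.01/44.1 = 2.2224
D: (45 − 48.3)²/48.3 = 10.89/48.3 = 0.2255
E: (30 − 33.6)²/33.6 = 12.96/33.6 = 0.3857
The largest term is for C: 2.222.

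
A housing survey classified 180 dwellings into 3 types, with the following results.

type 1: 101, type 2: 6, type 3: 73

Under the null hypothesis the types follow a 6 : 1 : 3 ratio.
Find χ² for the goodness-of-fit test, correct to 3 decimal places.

15.139

Ratio total = 10. Expected counts: 180×6/10 = 108, 180×1/10 = 18, 180×3/10 = 54.
cat         O        E   (O−E)²/E
type 1    101      108     0.4537
type 2      6       18     8.0000
type 3     73       54     6.6852
Sum = 15.139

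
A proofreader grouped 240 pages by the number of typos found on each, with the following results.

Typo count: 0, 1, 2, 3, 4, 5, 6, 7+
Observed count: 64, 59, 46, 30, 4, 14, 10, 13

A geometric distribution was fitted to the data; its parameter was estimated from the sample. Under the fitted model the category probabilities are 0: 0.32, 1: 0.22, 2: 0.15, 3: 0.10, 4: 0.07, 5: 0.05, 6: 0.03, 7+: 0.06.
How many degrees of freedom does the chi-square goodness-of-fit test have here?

6

There are k = 8 categories and 1 parameter estimated from the data, so df = 8 − 1 − 1 = 6.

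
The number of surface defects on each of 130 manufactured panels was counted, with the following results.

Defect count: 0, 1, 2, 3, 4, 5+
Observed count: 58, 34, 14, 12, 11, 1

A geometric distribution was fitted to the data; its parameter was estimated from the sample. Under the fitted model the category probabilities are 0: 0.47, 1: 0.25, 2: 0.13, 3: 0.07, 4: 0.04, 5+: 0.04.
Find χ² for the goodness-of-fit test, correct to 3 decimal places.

11.510

Expected counts E_i = n·p_i: 130×0.47 = 61.1, 130×0.25 = 32.5, 130×0.13 = 16.9, 130×0.07 = 9.1, 130×0.04 = 5.2, 130×0.04 = 5.2.
0: (58 − 61.1)²/61.1 = 9.61/61.1 = 0.1573
1: (34 − 32.5)²/32.5 = 2.25/32.5 = 0.0692
2: (14 − 16.9)²/16.9 = 8.41/16.9 = 0.4976
3: (12 − 9.1)²/9.1 = 8.41/9.1 = 0.9242
4: (11 − 5.2)²/5.2 = 33.64/5.2 = 6.4692
5+: (1 − 5.2)²/5.2 = 17.64/5.2 = 3.3923
Sum = 11.510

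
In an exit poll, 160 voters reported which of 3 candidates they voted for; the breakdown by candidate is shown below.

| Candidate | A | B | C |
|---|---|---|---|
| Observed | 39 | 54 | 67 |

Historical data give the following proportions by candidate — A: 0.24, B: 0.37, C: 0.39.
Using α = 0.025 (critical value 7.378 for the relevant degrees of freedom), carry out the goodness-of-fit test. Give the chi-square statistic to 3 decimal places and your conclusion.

Expected counts E_i = n·p_i: 160×0.24 = 38.4, 160×0.37 = 59.2, 160×0.39 = 62.4.
χ² = (39−38.4)²/38.4 + (54−59.2)²/59.2 + (67−62.4)²/62.4
   = 0.0094 + 0.4568 + 0.3391
Sum = 0.805
df = 2. Since 0.805 < 7.378, we do not reject H₀.

0.805; do not reject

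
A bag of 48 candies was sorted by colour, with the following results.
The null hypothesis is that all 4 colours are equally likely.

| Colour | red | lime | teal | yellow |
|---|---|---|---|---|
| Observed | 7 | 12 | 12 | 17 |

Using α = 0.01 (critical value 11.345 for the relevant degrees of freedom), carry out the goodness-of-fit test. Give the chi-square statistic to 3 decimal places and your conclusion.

4.167; do not reject

Under H₀ each category has probability 1/4, so each expected count is 48/4 = 12.
red: (7 − 12)²/12 = 25/12 = 2.0833
lime: (12 − 12)²/12 = 0/12 = 0.0000
teal: (12 − 12)²/12 = 0/12 = 0.0000
yellow: (17 − 12)²/12 = 25/12 = 2.0833
Sum = 4.167
df = 3. Since 4.167 < 11.345, we do not reject H₀.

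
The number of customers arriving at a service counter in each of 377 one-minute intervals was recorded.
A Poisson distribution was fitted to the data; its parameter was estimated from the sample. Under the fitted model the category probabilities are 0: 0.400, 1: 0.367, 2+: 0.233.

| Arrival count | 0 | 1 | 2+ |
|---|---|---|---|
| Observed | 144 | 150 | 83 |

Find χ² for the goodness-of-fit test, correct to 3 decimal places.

Expected counts E_i = n·p_i: 377×0.400 = 150.8, 377×0.367 = 138.359, 377×0.233 = 87.841.
0: (144 − 150.8)²/150.8 = 46.24/150.8 = 0.3066
1: (150 − 138.359)²/138.359 = 135.512881/138.359 = 0.9794
2+: (83 − 87.841)²/87.841 = 23.435281/87.841 = 0.2668
Sum = 1.553

1.553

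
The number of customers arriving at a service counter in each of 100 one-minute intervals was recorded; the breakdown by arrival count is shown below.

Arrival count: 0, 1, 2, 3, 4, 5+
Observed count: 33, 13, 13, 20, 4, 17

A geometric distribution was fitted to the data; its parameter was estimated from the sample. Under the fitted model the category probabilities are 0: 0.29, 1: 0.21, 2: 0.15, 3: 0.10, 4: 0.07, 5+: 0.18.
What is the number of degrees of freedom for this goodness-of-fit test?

4

There are k = 6 categories and 1 parameter estimated from the data, so df = 6 − 1 − 1 = 4.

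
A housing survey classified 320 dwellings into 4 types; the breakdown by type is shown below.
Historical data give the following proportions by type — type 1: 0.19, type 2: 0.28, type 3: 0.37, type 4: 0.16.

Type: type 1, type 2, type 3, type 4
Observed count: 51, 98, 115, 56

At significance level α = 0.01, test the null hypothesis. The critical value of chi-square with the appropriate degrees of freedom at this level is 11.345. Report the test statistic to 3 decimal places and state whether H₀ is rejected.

2.915; do not reject

Expected counts E_i = n·p_i: 320×0.19 = 60.8, 320×0.28 = 89.6, 320×0.37 = 118.4, 320×0.16 = 51.2.
cat         O        E   (O−E)²/E
type 1     51     60.8     1.5796
type 2     98     89.6     0.7875
type 3    115    118.4     0.0976
type 4     56     51.2     0.4500
Sum = 2.915
df = 3. Since 2.915 < 11.345, we do not reject H₀.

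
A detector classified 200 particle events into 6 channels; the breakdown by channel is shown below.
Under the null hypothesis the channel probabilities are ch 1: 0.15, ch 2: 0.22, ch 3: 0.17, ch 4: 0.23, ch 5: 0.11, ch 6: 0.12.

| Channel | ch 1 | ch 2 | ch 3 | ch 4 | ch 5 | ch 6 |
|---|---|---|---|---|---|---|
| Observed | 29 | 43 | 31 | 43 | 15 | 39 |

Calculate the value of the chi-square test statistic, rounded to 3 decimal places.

Expected counts E_i = n·p_i: 200×0.15 = 30, 200×0.22 = 44, 200×0.17 = 34, 200×0.23 = 46, 200×0.11 = 22, 200×0.12 = 24.
ch 1: (29 − 30)²/30 = 1/30 = 0.0333
ch 2: (43 − 44)²/44 = 1/44 = 0.0227
ch 3: (31 − 34)²/34 = 9/34 = 0.2647
ch 4: (43 − 46)²/46 = 9/46 = 0.1957
ch 5: (15 − 22)²/22 = 49/22 = 2.2273
ch 6: (39 − 24)²/24 = 225/24 = 9.3750
Sum = 12.119

12.119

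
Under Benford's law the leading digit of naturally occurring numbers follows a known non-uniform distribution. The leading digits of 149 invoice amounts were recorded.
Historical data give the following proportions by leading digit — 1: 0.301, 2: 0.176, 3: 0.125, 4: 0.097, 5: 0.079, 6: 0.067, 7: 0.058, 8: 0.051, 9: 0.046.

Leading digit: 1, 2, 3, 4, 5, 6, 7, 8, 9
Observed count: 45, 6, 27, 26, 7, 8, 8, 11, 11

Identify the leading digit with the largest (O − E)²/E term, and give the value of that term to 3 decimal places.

Expected counts E_i = n·p_i: 149×0.301 = 44.849, 149×0.176 = 26.224, 149×0.125 = 18.625, 149×0.097 = 14.453, 149×0.079 = 11.771, 149×0.067 = 9.983, 149×0.058 = 8.642, 149×0.051 = 7.599, 149×0.046 = 6.854.
1: (45 − 44.849)²/44.849 = 0.022801/44.849 = 0.0005
2: (6 − 26.224)²/26.224 = 409.010176/26.224 = 15.5968
3: (27 − 18.625)²/18.625 = 70.140625/18.625 = 3.7659
4: (26 − 14.453)²/14.453 = 133.333209/14.453 = 9.2253
5: (7 − 11.771)²/11.771 = 22.762441/11.771 = 1.9338
6: (8 − 9.983)²/9.983 = 3.932289/9.983 = 0.3939
7: (8 − 8.642)²/8.642 = 0.412164/8.642 = 0.0477
8: (11 − 7.599)²/7.599 = 11.566801/7.599 = 1.5221
9: (11 − 6.854)²/6.854 = 17.189316/6.854 = 2.5079
The largest term is for 2: 15.597.

2, 15.597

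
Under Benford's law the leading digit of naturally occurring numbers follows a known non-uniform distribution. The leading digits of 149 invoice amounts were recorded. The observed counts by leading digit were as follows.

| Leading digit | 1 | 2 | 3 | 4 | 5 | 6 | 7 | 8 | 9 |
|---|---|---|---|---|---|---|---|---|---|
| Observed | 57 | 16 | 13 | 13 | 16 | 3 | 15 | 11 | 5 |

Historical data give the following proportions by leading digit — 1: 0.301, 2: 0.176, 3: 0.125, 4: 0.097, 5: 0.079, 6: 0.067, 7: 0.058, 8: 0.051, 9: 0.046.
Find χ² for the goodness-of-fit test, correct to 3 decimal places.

Expected counts E_i = n·p_i: 149×0.301 = 44.849, 149×0.176 = 26.224, 149×0.125 = 18.625, 149×0.097 = 14.453, 149×0.079 = 11.771, 149×0.067 = 9.983, 149×0.058 = 8.642, 149×0.051 = 7.599, 149×0.046 = 6.854.
cat         O        E   (O−E)²/E
1          57   44.849     3.2921
2          16   26.224     3.9861
3          13   18.625     1.6988
4          13   14.453     0.1461
5          16   11.771     1.5194
6           3    9.983     4.8845
7          15    8.642     4.6776
8          11    7.599     1.5221
9           5    6.854     0.5015
Sum = 22.228

22.228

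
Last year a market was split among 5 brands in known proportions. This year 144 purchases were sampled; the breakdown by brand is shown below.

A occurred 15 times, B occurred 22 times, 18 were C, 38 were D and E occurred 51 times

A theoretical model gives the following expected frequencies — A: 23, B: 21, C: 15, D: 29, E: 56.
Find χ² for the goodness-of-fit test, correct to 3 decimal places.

6.670

cat         O        E   (O−E)²/E
A          15       23     2.7826
B          22       21     0.0476
C          18       15     0.6000
D          38       29     2.7931
E          51       56     0.4464
Sum = 6.670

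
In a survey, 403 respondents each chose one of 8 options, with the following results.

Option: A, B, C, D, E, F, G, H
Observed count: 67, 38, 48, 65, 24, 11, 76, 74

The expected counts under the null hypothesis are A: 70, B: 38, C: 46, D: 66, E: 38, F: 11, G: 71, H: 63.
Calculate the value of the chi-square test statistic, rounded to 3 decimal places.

7.661

cat         O        E   (O−E)²/E
A          67       70     0.1286
B          38       38     0.0000
C          48       46     0.0870
D          65       66     0.0152
E          24       38     5.1579
F          11       11     0.0000
G          76       71     0.3521
H          74       63     1.9206
Sum = 7.661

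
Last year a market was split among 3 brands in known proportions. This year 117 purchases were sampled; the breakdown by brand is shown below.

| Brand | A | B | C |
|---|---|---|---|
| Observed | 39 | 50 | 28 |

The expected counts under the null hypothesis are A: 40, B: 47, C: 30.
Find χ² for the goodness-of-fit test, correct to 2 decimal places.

0.35

χ² = (39−40)²/40 + (50−47)²/47 + (28−30)²/30
   = 0.025 + 0.191 + 0.133
Sum = 0.35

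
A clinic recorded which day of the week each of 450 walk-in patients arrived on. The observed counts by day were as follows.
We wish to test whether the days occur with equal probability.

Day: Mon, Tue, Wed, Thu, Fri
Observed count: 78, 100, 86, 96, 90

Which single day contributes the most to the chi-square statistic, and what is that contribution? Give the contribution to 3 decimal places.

Mon, 1.600

Under H₀ each category has probability 1/5, so each expected count is 450/5 = 90.
Mon: (78 − 90)²/90 = 144/90 = 1.6000
Tue: (100 − 90)²/90 = 100/90 = 1.1111
Wed: (86 − 90)²/90 = 16/90 = 0.1778
Thu: (96 − 90)²/90 = 36/90 = 0.4000
Fri: (90 − 90)²/90 = 0/90 = 0.0000
The largest term is for Mon: 1.600.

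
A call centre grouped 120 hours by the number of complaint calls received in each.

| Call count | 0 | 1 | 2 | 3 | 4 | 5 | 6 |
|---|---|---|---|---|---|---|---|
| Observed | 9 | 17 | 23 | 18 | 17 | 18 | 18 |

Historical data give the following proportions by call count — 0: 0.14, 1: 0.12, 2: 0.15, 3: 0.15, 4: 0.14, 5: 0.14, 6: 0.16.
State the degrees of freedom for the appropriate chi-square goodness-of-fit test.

There are k = 7 categories and no parameters were estimated from the data, so df = 7 − 1 = 6.

6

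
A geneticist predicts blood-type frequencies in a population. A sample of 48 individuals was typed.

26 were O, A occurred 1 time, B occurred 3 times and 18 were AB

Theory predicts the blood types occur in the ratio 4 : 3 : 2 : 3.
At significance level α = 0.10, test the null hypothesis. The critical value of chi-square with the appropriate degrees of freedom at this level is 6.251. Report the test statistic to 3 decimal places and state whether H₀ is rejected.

Ratio total = 12. Expected counts: 48×4/12 = 16, 48×3/12 = 12, 48×2/12 = 8, 48×3/12 = 12.
χ² = (26−16)²/16 + (1−12)²/12 + (3−8)²/8 + (18−12)²/12
   = 6.2500 + 10.0833 + 3.1250 + 3.0000
Sum = 22.458
df = 3. Since 22.458 > 6.251, we reject H₀.

22.458; reject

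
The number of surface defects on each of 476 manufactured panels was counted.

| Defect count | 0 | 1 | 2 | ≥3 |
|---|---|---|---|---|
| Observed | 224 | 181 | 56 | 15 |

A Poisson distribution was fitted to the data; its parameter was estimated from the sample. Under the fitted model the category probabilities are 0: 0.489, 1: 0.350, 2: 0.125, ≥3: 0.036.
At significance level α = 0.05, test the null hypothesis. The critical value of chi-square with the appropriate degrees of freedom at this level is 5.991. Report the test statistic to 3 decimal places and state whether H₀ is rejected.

2.047; do not reject

Expected counts E_i = n·p_i: 476×0.489 = 232.764, 476×0.350 = 166.6, 476×0.125 = 59.5, 476×0.036 = 17.136.
cat         O        E   (O−E)²/E
0         224  232.764     0.3300
1         181    166.6     1.2447
2          56     59.5     0.2059
≥3         15   17.136     0.2663
Sum = 2.047
df = 2. Since 2.047 < 5.991, we do not reject H₀.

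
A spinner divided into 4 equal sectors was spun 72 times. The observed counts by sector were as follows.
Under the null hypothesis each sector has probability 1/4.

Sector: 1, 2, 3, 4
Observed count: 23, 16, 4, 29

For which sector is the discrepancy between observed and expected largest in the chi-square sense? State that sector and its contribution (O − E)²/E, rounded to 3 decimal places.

3, 10.889

Under H₀ each category has probability 1/4, so each expected count is 72/4 = 18.
cat         O        E   (O−E)²/E
1          23       18     1.3889
2          16       18     0.2222
3           4       18    10.8889
4          29       18     6.7222
The largest term is for 3: 10.889.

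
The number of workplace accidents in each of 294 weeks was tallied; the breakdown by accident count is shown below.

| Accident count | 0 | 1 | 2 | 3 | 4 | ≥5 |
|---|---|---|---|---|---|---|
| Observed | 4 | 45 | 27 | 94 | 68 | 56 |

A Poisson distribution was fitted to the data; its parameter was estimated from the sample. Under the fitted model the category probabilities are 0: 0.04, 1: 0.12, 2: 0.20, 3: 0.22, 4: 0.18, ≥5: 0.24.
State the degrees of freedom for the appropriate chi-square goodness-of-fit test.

4

There are k = 6 categories and 1 parameter estimated from the data, so df = 6 − 1 − 1 = 4.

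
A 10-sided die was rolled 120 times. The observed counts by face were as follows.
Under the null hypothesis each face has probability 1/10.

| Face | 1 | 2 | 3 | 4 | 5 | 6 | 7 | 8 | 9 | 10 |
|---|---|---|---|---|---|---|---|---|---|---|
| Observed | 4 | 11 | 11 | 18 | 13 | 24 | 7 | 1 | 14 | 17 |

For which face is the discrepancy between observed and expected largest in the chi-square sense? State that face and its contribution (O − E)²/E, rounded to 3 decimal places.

6, 12.000

Expected count for each of the 10 categories: 120/10 = 12.
cat         O        E   (O−E)²/E
1           4       12     5.3333
2          11       12     0.0833
3          11       12     0.0833
4          18       12     3.0000
5          13       12     0.0833
6          24       12    12.0000
7           7       12     2.0833
8           1       12    10.0833
9          14       12     0.3333
10         17       12     2.0833
The largest term is for 6: 12.000.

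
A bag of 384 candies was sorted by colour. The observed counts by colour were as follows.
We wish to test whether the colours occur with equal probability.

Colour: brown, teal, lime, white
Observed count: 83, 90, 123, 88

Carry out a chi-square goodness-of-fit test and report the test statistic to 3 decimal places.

10.396

Expected count for each of the 4 categories: 384/4 = 96.
brown: (83 − 96)²/96 = 169/96 = 1.7604
teal: (90 − 96)²/96 = 36/96 = 0.3750
lime: (123 − 96)²/96 = 729/96 = 7.5938
white: (88 − 96)²/96 = 64/96 = 0.6667
Sum = 10.396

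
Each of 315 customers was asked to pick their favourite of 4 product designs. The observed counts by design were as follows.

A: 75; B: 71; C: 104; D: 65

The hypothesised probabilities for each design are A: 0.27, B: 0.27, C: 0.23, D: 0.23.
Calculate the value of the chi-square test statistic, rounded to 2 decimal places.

Expected counts E_i = n·p_i: 315×0.27 = 85.05, 315×0.27 = 85.05, 315×0.23 = 72.45, 315×0.23 = 72.45.
cat         O        E   (O−E)²/E
A          75    85.05      1.188
B          71    85.05      2.321
C         104    72.45     13.739
D          65    72.45      0.766
Sum = 18.01

18.01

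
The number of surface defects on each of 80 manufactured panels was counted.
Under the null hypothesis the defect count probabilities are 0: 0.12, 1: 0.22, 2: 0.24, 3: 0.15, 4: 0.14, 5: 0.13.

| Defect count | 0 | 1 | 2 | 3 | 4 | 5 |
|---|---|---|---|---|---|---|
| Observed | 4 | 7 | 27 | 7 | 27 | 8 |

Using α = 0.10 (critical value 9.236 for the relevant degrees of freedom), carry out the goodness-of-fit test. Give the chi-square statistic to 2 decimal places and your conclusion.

37.75; reject

Expected counts E_i = n·p_i: 80×0.12 = 9.6, 80×0.22 = 17.6, 80×0.24 = 19.2, 80×0.15 = 12, 80×0.14 = 11.2, 80×0.13 = 10.4.
0: (4 − 9.6)²/9.6 = 31.36/9.6 = 3.267
1: (7 − 17.6)²/17.6 = 112.36/17.6 = 6.384
2: (27 − 19.2)²/19.2 = 60.84/19.2 = 3.169
3: (7 − 12)²/12 = 25/12 = 2.083
4: (27 − 11.2)²/11.2 = 249.64/11.2 = 22.289
5: (8 − 10.4)²/10.4 = 5.76/10.4 = 0.554
Sum = 37.75
df = 5. Since 37.75 > 9.236, we reject H₀.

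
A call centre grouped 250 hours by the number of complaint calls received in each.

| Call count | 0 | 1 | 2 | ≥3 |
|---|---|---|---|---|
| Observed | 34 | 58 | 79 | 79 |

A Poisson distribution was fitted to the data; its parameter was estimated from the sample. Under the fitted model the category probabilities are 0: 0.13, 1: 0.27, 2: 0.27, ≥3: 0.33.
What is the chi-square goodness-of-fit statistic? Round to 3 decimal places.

3.514

Expected counts E_i = n·p_i: 250×0.13 = 32.5, 250×0.27 = 67.5, 250×0.27 = 67.5, 250×0.33 = 82.5.
0: (34 − 32.5)²/32.5 = 2.25/32.5 = 0.0692
1: (58 − 67.5)²/67.5 = 90.25/67.5 = 1.3370
2: (79 − 67.5)²/67.5 = 132.25/67.5 = 1.9593
≥3: (79 − 82.5)²/82.5 = 12.25/82.5 = 0.1485
Sum = 3.514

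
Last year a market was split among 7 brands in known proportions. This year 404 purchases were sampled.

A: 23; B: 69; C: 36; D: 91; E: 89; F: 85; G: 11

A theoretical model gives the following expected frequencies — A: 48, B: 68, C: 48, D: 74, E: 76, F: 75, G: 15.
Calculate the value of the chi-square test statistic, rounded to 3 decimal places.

cat         O        E   (O−E)²/E
A          23       48    13.0208
B          69       68     0.0147
C          36       48     3.0000
D          91       74     3.9054
E          89       76     2.2237
F          85       75     1.3333
G          11       15     1.0667
Sum = 24.565

24.565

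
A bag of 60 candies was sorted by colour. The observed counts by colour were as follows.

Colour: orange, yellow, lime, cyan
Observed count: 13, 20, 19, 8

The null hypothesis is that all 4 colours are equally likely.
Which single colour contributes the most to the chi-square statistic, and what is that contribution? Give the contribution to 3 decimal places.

Expected count for each of the 4 categories: 60/4 = 15.
orange: (13 − 15)²/15 = 4/15 = 0.2667
yellow: (20 − 15)²/15 = 25/15 = 1.6667
lime: (19 − 15)²/15 = 16/15 = 1.0667
cyan: (8 − 15)²/15 = 49/15 = 3.2667
The largest term is for cyan: 3.267.

cyan, 3.267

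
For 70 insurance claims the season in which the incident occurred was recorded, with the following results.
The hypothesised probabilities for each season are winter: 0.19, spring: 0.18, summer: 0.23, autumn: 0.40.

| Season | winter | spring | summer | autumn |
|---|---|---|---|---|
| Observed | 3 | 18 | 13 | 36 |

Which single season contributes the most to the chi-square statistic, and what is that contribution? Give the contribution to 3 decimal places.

Expected counts E_i = n·p_i: 70×0.19 = 13.3, 70×0.18 = 12.6, 70×0.23 = 16.1, 70×0.40 = 28.
χ² = (3−13.3)²/13.3 + (18−12.6)²/12.6 + (13−16.1)²/16.1 + (36−28)²/28
   = 7.9767 + 2.3143 + 0.5969 + 2.2857
The largest term is for winter: 7.977.

winter, 7.977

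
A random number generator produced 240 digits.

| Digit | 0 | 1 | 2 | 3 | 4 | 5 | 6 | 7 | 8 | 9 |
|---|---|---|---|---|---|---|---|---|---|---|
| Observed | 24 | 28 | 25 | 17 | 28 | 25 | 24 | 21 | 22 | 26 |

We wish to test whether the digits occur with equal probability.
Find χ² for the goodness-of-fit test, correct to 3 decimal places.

4.167

Under H₀ each category has probability 1/10, so each expected count is 240/10 = 24.
cat         O        E   (O−E)²/E
0          24       24     0.0000
1          28       24     0.6667
2          25       24     0.0417
3          17       24     2.0417
4          28       24     0.6667
5          25       24     0.0417
6          24       24     0.0000
7          21       24     0.3750
8          22       24     0.1667
9          26       24     0.1667
Sum = 4.167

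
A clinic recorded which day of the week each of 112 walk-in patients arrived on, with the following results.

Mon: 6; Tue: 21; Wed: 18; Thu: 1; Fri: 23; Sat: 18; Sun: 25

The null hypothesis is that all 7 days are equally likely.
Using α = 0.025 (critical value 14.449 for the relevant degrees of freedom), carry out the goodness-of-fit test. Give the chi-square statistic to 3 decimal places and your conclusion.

Under H₀ each category has probability 1/7, so each expected count is 112/7 = 16.
Mon: (6 − 16)²/16 = 100/16 = 6.2500
Tue: (21 − 16)²/16 = 25/16 = 1.5625
Wed: (18 − 16)²/16 = 4/16 = 0.2500
Thu: (1 − 16)²/16 = 225/16 = 14.0625
Fri: (23 − 16)²/16 = 49/16 = 3.0625
Sat: (18 − 16)²/16 = 4/16 = 0.2500
Sun: (25 − 16)²/16 = 81/16 = 5.0625
Sum = 30.500
df = 6. Since 30.500 > 14.449, we reject H₀.

30.500; reject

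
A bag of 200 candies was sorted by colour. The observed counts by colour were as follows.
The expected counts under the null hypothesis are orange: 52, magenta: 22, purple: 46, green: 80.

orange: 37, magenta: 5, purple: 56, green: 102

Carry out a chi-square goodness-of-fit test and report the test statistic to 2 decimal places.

orange: (37 − 52)²/52 = 225/52 = 4.327
magenta: (5 − 22)²/22 = 289/22 = 13.136
purple: (56 − 46)²/46 = 100/46 = 2.174
green: (102 − 80)²/80 = 484/80 = 6.050
Sum = 25.69

25.69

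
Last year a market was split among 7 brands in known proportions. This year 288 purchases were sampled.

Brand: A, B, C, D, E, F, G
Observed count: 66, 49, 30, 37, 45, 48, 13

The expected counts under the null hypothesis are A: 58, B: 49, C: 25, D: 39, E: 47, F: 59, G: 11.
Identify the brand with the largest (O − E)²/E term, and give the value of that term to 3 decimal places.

F, 2.051

cat         O        E   (O−E)²/E
A          66       58     1.1034
B          49       49     0.0000
C          30       25     1.0000
D          37       39     0.1026
E          45       47     0.0851
F          48       59     2.0508
G          13       11     0.3636
The largest term is for F: 2.051.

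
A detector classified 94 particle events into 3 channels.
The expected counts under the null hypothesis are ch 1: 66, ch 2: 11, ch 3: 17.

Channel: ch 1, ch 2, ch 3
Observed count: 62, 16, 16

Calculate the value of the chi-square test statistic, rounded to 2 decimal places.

cat         O        E   (O−E)²/E
ch 1       62       66      0.242
ch 2       16       11      2.273
ch 3       16       17      0.059
Sum = 2.57

2.57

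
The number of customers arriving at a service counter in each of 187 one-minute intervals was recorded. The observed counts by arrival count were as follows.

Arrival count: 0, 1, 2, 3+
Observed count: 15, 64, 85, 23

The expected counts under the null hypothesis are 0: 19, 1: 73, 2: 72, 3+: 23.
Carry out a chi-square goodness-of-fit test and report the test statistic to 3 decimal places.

χ² = (15−19)²/19 + (64−73)²/73 + (85−72)²/72 + (23−23)²/23
   = 0.8421 + 1.1096 + 2.3472 + 0.0000
Sum = 4.299

4.299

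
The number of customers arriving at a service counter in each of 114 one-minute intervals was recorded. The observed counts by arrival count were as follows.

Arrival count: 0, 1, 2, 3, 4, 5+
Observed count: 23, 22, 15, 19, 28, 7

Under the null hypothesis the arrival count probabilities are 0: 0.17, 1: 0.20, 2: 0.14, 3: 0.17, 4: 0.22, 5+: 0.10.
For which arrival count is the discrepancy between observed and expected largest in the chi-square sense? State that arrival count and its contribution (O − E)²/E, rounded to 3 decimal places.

Expected counts E_i = n·p_i: 114×0.17 = 19.38, 114×0.20 = 22.8, 114×0.14 = 15.96, 114×0.17 = 19.38, 114×0.22 = 25.08, 114×0.10 = 11.4.
0: (23 − 19.38)²/19.38 = 13.1044/19.38 = 0.6762
1: (22 − 22.8)²/22.8 = 0.64/22.8 = 0.0281
2: (15 − 15.96)²/15.96 = 0.9216/15.96 = 0.0577
3: (19 − 19.38)²/19.38 = 0.1444/19.38 = 0.0075
4: (28 − 25.08)²/25.08 = 8.5264/25.08 = 0.3400
5+: (7 − 11.4)²/11.4 = 19.36/11.4 = 1.6982
The largest term is for 5+: 1.698.

5+, 1.698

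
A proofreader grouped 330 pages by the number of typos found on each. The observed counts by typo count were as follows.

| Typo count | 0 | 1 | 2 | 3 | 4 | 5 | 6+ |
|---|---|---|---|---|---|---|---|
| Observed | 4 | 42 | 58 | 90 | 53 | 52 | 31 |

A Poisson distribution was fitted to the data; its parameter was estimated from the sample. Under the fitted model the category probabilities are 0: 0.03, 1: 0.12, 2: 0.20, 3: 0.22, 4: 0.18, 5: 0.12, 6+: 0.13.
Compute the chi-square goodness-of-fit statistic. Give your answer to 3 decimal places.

Expected counts E_i = n·p_i: 330×0.03 = 9.9, 330×0.12 = 39.6, 330×0.20 = 66, 330×0.22 = 72.6, 330×0.18 = 59.4, 330×0.12 = 39.6, 330×0.13 = 42.9.
0: (4 − 9.9)²/9.9 = 34.81/9.9 = 3.5162
1: (42 − 39.6)²/39.6 = 5.76/39.6 = 0.1455
2: (58 − 66)²/66 = 64/66 = 0.9697
3: (90 − 72.6)²/72.6 = 302.76/72.6 = 4.1702
4: (53 − 59.4)²/59.4 = 40.96/59.4 = 0.6896
5: (52 − 39.6)²/39.6 = 153.76/39.6 = 3.8828
6+: (31 − 42.9)²/42.9 = 141.61/42.9 = 3.3009
Sum = 16.675

16.675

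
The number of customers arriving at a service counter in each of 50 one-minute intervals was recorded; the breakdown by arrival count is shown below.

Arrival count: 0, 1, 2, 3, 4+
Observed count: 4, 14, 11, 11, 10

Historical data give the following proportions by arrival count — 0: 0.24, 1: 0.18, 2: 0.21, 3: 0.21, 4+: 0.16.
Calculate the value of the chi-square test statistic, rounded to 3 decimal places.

Expected counts E_i = n·p_i: 50×0.24 = 12, 50×0.18 = 9, 50×0.21 = 10.5, 50×0.21 = 10.5, 50×0.16 = 8.
0: (4 − 12)²/12 = 64/12 = 5.3333
1: (14 − 9)²/9 = 25/9 = 2.7778
2: (11 − 10.5)²/10.5 = 0.25/10.5 = 0.0238
3: (11 − 10.5)²/10.5 = 0.25/10.5 = 0.0238
4+: (10 − 8)²/8 = 4/8 = 0.5000
Sum = 8.659

8.659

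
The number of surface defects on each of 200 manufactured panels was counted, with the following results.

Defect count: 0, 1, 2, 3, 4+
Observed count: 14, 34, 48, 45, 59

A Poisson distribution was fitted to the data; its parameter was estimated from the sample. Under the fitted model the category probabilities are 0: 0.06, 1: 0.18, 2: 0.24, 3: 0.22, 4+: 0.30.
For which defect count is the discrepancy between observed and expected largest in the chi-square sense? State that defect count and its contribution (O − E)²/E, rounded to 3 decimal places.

0, 0.333

Expected counts E_i = n·p_i: 200×0.06 = 12, 200×0.18 = 36, 200×0.24 = 48, 200×0.22 = 44, 200×0.30 = 60.
0: (14 − 12)²/12 = 4/12 = 0.3333
1: (34 − 36)²/36 = 4/36 = 0.1111
2: (48 − 48)²/48 = 0/48 = 0.0000
3: (45 − 44)²/44 = 1/44 = 0.0227
4+: (59 − 60)²/60 = 1/60 = 0.0167
The largest term is for 0: 0.333.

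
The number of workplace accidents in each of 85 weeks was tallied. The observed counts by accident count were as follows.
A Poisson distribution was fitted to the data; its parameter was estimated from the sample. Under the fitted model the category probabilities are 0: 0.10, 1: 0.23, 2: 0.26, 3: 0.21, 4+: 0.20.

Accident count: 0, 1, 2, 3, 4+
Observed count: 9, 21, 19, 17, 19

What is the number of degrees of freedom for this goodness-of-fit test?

3

There are k = 5 categories and 1 parameter estimated from the data, so df = 5 − 1 − 1 = 3.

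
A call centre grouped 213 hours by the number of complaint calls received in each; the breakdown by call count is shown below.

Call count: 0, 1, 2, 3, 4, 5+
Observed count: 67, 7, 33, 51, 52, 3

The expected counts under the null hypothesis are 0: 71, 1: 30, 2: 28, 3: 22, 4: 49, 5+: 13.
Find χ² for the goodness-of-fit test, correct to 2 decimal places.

64.85

0: (67 − 71)²/71 = 16/71 = 0.225
1: (7 − 30)²/30 = 529/30 = 17.633
2: (33 − 28)²/28 = 25/28 = 0.893
3: (51 − 22)²/22 = 841/22 = 38.227
4: (52 − 49)²/49 = 9/49 = 0.184
5+: (3 − 13)²/13 = 100/13 = 7.692
Sum = 64.85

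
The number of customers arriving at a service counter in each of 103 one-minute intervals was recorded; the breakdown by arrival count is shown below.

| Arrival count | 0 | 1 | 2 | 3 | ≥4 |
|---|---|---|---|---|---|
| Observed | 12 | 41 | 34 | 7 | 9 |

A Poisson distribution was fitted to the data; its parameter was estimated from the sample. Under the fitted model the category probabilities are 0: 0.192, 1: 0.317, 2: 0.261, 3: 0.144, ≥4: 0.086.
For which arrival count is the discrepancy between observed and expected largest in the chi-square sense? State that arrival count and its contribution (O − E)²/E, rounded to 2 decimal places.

3, 4.14

Expected counts E_i = n·p_i: 103×0.192 = 19.776, 103×0.317 = 32.651, 103×0.261 = 26.883, 103×0.144 = 14.832, 103×0.086 = 8.858.
cat         O        E   (O−E)²/E
0          12   19.776      3.058
1          41   32.651      2.135
2          34   26.883      1.884
3           7   14.832      4.136
≥4          9    8.858      0.002
The largest term is for 3: 4.14.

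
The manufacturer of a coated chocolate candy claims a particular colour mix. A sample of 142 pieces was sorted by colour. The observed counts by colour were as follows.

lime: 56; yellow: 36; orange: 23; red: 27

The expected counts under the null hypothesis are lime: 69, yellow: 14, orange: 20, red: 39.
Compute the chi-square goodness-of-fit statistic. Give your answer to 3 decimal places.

41.163

cat         O        E   (O−E)²/E
lime       56       69     2.4493
yellow     36       14    34.5714
orange     23       20     0.4500
red        27       39     3.6923
Sum = 41.163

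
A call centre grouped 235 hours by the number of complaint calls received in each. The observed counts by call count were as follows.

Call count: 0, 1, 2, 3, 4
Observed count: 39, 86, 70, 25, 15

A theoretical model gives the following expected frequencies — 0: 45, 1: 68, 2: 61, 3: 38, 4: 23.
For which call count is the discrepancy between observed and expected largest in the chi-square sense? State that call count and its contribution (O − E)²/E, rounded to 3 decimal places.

cat         O        E   (O−E)²/E
0          39       45     0.8000
1          86       68     4.7647
2          70       61     1.3279
3          25       38     4.4474
4          15       23     2.7826
The largest term is for 1: 4.765.

1, 4.765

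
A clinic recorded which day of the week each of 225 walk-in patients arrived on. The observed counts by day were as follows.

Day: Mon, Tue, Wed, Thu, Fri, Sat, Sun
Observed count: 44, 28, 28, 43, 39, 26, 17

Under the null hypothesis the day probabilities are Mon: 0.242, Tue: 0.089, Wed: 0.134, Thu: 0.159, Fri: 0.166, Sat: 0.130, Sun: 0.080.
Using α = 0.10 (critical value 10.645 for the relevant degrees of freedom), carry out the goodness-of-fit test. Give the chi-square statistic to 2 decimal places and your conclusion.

Expected counts E_i = n·p_i: 225×0.242 = 54.45, 225×0.089 = 20.025, 225×0.134 = 30.15, 225×0.159 = 35.775, 225×0.166 = 37.35, 225×0.130 = 29.25, 225×0.080 = 18.
cat         O        E   (O−E)²/E
Mon        44    54.45      2.006
Tue        28   20.025      3.176
Wed        28    30.15      0.153
Thu        43   35.775      1.459
Fri        39    37.35      0.073
Sat        26    29.25      0.361
Sun        17       18      0.056
Sum = 7.28
df = 6. Since 7.28 < 10.645, we do not reject H₀.

7.28; do not reject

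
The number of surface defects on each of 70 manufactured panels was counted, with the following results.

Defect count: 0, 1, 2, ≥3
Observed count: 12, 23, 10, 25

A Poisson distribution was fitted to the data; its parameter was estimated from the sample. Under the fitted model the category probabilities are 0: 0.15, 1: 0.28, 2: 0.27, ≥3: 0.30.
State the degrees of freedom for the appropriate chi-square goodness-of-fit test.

2

There are k = 4 categories and 1 parameter estimated from the data, so df = 4 − 1 − 1 = 2.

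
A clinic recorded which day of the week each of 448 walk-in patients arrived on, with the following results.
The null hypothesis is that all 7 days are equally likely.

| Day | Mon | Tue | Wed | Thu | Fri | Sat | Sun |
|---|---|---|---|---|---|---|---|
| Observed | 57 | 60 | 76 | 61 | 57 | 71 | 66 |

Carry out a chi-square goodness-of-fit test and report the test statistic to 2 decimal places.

Expected count for each of the 7 categories: 448/7 = 64.
χ² = (57−64)²/64 + (60−64)²/64 + (76−64)²/64 + (61−64)²/64 + (57−64)²/64 + (71−64)²/64 + (66−64)²/64
   = 0.766 + 0.250 + 2.250 + 0.141 + 0.766 + 0.766 + 0.063
Sum = 5.00

5.00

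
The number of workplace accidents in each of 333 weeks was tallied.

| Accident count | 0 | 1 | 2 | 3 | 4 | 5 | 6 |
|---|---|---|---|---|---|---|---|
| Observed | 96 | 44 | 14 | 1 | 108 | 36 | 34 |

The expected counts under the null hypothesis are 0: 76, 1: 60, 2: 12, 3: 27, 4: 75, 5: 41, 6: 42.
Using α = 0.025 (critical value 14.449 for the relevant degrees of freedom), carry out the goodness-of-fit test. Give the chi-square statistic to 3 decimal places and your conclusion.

cat         O        E   (O−E)²/E
0          96       76     5.2632
1          44       60     4.2667
2          14       12     0.3333
3           1       27    25.0370
4         108       75    14.5200
5          36       41     0.6098
6          34       42     1.5238
Sum = 51.554
df = 6. Since 51.554 > 14.449, we reject H₀.

51.554; reject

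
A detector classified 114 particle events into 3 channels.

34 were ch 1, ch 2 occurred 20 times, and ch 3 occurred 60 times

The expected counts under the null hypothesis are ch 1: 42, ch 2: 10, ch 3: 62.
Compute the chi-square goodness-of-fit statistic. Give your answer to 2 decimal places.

11.59

ch 1: (34 − 42)²/42 = 64/42 = 1.524
ch 2: (20 − 10)²/10 = 100/10 = 10.000
ch 3: (60 − 62)²/62 = 4/62 = 0.065
Sum = 11.59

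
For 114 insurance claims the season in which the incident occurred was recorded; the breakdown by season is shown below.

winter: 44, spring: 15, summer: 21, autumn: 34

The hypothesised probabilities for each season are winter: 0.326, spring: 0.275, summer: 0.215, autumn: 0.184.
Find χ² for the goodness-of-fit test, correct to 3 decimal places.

18.374

Expected counts E_i = n·p_i: 114×0.326 = 37.164, 114×0.275 = 31.35, 114×0.215 = 24.51, 114×0.184 = 20.976.
χ² = (44−37.164)²/37.164 + (15−31.35)²/31.35 + (21−24.51)²/24.51 + (34−20.976)²/20.976
   = 1.2574 + 8.5270 + 0.5027 + 8.0866
Sum = 18.374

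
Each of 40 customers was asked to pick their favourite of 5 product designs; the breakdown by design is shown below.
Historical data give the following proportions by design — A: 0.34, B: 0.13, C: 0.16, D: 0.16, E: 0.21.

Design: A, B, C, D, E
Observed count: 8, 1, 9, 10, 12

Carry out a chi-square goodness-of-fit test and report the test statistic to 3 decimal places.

Expected counts E_i = n·p_i: 40×0.34 = 13.6, 40×0.13 = 5.2, 40×0.16 = 6.4, 40×0.16 = 6.4, 40×0.21 = 8.4.
A: (8 − 13.6)²/13.6 = 31.36/13.6 = 2.3059
B: (1 − 5.2)²/5.2 = 17.64/5.2 = 3.3923
C: (9 − 6.4)²/6.4 = 6.76/6.4 = 1.0563
D: (10 − 6.4)²/6.4 = 12.96/6.4 = 2.0250
E: (12 − 8.4)²/8.4 = 12.96/8.4 = 1.5429
Sum = 10.322

10.322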